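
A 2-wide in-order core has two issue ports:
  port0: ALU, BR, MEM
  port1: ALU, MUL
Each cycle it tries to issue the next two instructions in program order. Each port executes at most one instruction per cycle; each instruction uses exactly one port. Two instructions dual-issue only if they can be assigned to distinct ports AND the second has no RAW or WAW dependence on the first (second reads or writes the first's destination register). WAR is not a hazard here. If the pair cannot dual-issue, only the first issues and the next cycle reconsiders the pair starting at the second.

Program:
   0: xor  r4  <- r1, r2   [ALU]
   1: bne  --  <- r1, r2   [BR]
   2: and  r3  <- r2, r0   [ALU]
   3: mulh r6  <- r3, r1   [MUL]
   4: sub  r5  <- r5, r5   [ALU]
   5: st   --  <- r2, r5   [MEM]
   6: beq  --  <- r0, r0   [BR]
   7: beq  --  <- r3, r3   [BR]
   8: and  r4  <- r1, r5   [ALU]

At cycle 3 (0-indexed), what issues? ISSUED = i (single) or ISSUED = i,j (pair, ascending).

ISSUED = 5

#0 head=0: xor;bne i0,i1 dual
#1 head=2: and i2 RAW r3
#2 head=3: mulh;sub i3,i4 dual
#3 head=5: st i5 no-port MEM/BR
#4 head=6: beq i6 no-port BR/BR
#5 head=7: beq;and i7,i8 dual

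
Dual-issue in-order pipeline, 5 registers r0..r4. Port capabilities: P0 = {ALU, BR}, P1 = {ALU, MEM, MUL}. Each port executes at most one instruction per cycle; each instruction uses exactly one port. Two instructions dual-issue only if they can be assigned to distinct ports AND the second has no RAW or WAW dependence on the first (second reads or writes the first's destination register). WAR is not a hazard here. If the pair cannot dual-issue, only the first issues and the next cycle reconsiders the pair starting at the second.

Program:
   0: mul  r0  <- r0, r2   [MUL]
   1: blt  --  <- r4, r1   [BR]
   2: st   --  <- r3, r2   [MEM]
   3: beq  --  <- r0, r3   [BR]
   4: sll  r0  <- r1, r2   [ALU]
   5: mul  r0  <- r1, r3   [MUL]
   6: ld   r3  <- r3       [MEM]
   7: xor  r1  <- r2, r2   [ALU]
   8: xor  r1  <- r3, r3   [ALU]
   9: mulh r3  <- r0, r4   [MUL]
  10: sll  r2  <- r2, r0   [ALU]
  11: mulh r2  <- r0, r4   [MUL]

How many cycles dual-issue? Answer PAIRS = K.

[0] i0/i1  mul/blt  -- 2-wide
[1] i2/i3  st/beq  -- 2-wide
[2] i4  sll  -- WAW r0
[3] i5  mul  -- no-port MUL/MEM
[4] i6/i7  ld/xor  -- 2-wide
[5] i8/i9  xor/mulh  -- 2-wide
[6] i10  sll  -- WAW r2
[7] i11  mulh  -- tail

PAIRS = 4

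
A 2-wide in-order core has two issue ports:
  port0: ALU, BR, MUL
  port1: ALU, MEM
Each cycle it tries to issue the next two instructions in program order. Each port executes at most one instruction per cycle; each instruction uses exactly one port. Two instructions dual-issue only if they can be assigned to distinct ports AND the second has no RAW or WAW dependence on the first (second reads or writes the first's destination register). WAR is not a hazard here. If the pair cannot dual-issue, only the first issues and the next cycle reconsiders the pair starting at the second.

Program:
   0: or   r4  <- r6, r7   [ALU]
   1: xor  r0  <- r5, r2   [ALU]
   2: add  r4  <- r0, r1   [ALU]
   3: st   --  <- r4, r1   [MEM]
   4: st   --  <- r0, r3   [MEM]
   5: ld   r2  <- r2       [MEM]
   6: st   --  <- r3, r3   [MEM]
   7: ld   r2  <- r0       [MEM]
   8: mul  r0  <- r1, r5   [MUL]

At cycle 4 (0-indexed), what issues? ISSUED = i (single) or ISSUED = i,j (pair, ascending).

0. or.ALU/xor.ALU @i0+i1  | dual
1. add.ALU @i2  | RAW r4
2. st.MEM @i3  | no-port MEM/MEM
3. st.MEM @i4  | no-port MEM/MEM
4. ld.MEM @i5  | no-port MEM/MEM
5. st.MEM @i6  | no-port MEM/MEM
6. ld.MEM/mul.MUL @i7+i8  | dual

ISSUED = 5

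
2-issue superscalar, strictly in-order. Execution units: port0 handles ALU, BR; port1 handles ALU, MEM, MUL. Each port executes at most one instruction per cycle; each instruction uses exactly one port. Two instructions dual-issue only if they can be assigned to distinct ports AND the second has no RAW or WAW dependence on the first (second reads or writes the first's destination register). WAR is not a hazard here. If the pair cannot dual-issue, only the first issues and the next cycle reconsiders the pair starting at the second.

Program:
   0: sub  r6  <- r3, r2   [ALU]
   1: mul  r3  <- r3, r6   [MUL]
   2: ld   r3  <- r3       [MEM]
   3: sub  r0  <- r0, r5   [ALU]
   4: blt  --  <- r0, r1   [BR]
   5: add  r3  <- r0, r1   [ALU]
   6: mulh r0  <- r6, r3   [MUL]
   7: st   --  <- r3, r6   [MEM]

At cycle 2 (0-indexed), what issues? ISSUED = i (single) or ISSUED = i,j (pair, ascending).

c0: i0 sub.ALU  RAW r6
c1: i1 mul.MUL  no-port MUL/MEM
c2: i2+i3 ld.MEM sub.ALU  pair
c3: i4+i5 blt.BR add.ALU  pair
c4: i6 mulh.MUL  no-port MUL/MEM
c5: i7 st.MEM  tail

ISSUED = 2,3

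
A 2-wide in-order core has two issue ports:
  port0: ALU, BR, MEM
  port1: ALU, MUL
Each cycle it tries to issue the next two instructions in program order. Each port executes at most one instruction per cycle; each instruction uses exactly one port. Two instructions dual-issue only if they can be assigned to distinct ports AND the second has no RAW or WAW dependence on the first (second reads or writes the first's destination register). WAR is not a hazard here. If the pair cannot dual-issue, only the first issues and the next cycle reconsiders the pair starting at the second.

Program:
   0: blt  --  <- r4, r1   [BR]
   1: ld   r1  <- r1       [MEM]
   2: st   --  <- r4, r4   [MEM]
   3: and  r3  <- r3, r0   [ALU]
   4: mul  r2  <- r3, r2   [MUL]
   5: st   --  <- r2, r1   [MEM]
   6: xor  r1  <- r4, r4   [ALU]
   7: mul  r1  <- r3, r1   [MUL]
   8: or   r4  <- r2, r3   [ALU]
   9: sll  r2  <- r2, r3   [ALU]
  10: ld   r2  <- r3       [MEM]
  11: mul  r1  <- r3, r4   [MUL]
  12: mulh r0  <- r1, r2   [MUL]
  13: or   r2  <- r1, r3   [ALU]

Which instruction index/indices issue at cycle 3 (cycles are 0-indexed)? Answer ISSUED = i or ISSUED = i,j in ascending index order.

c0: i0 blt.BR  no-port BR/MEM
c1: i1 ld.MEM  no-port MEM/MEM
c2: i2+i3 st.MEM;and.ALU  2-wide
c3: i4 mul.MUL  RAW r2
c4: i5+i6 st.MEM;xor.ALU  2-wide
c5: i7+i8 mul.MUL;or.ALU  2-wide
c6: i9 sll.ALU  WAW r2
c7: i10+i11 ld.MEM;mul.MUL  2-wide
c8: i12+i13 mulh.MUL;or.ALU  2-wide

ISSUED = 4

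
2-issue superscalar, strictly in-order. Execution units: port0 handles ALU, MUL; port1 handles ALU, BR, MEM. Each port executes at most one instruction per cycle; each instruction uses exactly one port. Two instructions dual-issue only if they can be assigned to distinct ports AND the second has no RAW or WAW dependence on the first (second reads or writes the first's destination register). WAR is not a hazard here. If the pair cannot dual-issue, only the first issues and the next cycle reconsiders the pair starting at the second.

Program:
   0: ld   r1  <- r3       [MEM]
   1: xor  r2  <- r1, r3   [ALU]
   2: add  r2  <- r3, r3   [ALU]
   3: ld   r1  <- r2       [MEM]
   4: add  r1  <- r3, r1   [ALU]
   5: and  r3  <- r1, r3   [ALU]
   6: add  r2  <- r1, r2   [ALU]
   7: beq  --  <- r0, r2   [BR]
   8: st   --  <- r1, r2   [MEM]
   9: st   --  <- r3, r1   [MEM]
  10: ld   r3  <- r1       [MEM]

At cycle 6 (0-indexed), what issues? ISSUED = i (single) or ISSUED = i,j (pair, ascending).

  cy0 -> i0 (ld.MEM) RAW r1
  cy1 -> i1 (xor.ALU) WAW r2
  cy2 -> i2 (add.ALU) RAW r2
  cy3 -> i3 (ld.MEM) RAW+WAW r1
  cy4 -> i4 (add.ALU) RAW r1
  cy5 -> i5,i6 (and.ALU/add.ALU) 2-wide
  cy6 -> i7 (beq.BR) no-port BR/MEM
  cy7 -> i8 (st.MEM) no-port MEM/MEM
  cy8 -> i9 (st.MEM) no-port MEM/MEM
  cy9 -> i10 (ld.MEM) tail

ISSUED = 7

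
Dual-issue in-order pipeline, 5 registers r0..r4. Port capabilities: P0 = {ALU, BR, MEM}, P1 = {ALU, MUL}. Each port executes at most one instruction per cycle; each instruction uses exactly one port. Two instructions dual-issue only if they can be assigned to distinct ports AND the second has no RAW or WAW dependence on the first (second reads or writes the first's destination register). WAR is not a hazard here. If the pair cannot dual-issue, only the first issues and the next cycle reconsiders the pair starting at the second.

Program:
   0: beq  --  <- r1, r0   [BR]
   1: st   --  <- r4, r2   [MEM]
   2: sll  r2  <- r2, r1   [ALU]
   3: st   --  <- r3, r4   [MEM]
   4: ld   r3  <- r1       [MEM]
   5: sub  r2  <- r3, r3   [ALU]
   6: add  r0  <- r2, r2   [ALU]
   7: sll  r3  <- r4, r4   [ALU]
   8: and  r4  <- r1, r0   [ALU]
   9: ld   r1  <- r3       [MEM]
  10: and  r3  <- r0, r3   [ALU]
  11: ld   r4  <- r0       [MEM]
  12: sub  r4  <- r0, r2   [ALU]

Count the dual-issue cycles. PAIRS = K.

PAIRS = 4

t=0 i0:beq ; no-port BR/MEM
t=1 i1&i2:st+sll ; dual
t=2 i3:st ; no-port MEM/MEM
t=3 i4:ld ; RAW r3
t=4 i5:sub ; RAW r2
t=5 i6&i7:add+sll ; dual
t=6 i8&i9:and+ld ; dual
t=7 i10&i11:and+ld ; dual
t=8 i12:sub ; tail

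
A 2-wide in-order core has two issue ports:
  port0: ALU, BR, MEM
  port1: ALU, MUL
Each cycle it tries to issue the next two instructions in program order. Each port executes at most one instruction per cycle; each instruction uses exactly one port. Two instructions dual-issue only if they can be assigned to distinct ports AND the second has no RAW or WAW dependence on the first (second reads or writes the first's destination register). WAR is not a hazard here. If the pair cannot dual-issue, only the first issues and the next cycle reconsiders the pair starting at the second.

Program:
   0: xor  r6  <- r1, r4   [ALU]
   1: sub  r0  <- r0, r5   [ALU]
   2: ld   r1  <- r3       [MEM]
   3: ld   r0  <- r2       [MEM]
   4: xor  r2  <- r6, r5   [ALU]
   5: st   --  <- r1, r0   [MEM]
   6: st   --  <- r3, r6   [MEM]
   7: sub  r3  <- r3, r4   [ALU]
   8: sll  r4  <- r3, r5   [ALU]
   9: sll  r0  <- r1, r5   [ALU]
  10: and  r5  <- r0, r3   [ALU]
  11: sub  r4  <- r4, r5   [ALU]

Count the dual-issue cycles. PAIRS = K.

PAIRS = 4

[0] i0/i1  xor.ALU sub.ALU  -- pair
[1] i2  ld.MEM  -- no-port MEM/MEM
[2] i3/i4  ld.MEM xor.ALU  -- pair
[3] i5  st.MEM  -- no-port MEM/MEM
[4] i6/i7  st.MEM sub.ALU  -- pair
[5] i8/i9  sll.ALU sll.ALU  -- pair
[6] i10  and.ALU  -- RAW r5
[7] i11  sub.ALU  -- tail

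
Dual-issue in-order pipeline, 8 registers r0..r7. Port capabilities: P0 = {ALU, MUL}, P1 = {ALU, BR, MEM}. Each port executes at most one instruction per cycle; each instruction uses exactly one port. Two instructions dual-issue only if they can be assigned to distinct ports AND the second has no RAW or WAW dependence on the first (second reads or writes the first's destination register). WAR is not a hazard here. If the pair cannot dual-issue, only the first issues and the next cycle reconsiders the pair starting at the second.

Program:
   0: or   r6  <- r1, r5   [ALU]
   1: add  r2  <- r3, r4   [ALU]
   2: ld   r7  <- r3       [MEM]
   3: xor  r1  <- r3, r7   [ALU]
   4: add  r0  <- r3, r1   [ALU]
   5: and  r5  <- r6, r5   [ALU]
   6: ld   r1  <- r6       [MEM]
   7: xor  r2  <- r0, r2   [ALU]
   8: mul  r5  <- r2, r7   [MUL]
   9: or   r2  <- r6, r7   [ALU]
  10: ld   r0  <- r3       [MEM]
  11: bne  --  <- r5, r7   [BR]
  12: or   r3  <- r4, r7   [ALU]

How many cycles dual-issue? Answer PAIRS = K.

PAIRS = 5

t=0 i0&i1:or.ALU+add.ALU ; pair
t=1 i2:ld.MEM ; RAW r7
t=2 i3:xor.ALU ; RAW r1
t=3 i4&i5:add.ALU+and.ALU ; pair
t=4 i6&i7:ld.MEM+xor.ALU ; pair
t=5 i8&i9:mul.MUL+or.ALU ; pair
t=6 i10:ld.MEM ; no-port MEM/BR
t=7 i11&i12:bne.BR+or.ALU ; pair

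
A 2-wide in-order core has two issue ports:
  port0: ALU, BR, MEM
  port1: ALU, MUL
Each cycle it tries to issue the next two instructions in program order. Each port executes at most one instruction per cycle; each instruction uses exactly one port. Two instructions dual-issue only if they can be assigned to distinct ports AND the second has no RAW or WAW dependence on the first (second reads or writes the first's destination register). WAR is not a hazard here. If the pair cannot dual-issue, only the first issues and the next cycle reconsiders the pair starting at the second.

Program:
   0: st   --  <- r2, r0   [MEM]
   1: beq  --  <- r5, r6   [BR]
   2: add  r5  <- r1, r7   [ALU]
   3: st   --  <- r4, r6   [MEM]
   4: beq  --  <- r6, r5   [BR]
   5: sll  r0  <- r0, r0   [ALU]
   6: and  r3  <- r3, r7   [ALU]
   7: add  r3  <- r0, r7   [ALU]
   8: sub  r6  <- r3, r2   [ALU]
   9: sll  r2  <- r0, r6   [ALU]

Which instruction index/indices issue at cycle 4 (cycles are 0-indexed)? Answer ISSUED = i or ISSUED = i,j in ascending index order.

ISSUED = 6

t=0 i0:st ; no-port MEM/BR
t=1 i1,i2:beq/add ; 2-wide
t=2 i3:st ; no-port MEM/BR
t=3 i4,i5:beq/sll ; 2-wide
t=4 i6:and ; WAW r3
t=5 i7:add ; RAW r3
t=6 i8:sub ; RAW r6
t=7 i9:sll ; tail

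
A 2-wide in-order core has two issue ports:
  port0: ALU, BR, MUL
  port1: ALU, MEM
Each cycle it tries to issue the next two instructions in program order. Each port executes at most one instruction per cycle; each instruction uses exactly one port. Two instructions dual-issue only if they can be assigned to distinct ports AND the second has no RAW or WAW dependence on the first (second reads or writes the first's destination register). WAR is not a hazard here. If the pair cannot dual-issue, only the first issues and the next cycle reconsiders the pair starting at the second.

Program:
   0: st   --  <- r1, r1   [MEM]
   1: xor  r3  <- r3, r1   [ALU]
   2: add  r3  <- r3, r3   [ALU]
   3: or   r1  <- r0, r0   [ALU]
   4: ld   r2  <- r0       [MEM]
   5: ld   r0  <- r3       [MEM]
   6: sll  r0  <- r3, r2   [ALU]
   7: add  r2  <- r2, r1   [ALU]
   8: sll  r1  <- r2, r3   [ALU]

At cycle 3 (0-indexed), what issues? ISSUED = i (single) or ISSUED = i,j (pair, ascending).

ISSUED = 5

c0: i0+i1 st xor  pair
c1: i2+i3 add or  pair
c2: i4 ld  no-port MEM/MEM
c3: i5 ld  WAW r0
c4: i6+i7 sll add  pair
c5: i8 sll  tail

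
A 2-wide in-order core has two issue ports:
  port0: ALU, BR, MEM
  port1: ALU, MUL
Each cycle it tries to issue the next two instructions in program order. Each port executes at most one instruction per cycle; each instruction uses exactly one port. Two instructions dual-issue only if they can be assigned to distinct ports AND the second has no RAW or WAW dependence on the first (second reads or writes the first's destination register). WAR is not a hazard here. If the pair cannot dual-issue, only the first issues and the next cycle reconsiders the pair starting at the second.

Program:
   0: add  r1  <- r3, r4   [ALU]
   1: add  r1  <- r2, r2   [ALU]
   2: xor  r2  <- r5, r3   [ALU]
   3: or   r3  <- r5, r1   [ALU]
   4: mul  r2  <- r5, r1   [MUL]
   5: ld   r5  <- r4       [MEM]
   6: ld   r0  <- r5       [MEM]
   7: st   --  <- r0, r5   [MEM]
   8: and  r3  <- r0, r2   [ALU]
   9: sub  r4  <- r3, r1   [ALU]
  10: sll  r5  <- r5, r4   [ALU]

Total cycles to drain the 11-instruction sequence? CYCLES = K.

CYCLES = 8

t=0 i0:add ; WAW r1
t=1 i1/i2:add;xor ; dual
t=2 i3/i4:or;mul ; dual
t=3 i5:ld ; no-port MEM/MEM
t=4 i6:ld ; no-port MEM/MEM
t=5 i7/i8:st;and ; dual
t=6 i9:sub ; RAW r4
t=7 i10:sll ; tail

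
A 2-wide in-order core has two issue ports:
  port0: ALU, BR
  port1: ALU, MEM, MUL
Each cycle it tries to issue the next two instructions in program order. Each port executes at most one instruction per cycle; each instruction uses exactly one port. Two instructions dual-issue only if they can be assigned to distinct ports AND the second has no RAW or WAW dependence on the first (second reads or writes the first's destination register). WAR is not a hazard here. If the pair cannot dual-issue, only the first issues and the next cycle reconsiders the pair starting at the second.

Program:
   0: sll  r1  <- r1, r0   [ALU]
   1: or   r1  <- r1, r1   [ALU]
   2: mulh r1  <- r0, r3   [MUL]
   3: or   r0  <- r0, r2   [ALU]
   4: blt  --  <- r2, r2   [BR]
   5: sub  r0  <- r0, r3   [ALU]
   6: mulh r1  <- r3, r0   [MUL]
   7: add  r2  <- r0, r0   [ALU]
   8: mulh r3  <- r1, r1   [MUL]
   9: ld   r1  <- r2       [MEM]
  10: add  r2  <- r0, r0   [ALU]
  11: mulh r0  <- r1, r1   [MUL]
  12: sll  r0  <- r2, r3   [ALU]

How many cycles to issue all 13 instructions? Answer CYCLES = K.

CYCLES = 9

[0] i0  sll  -- RAW+WAW r1
[1] i1  or  -- WAW r1
[2] i2,i3  mulh/or  -- dual
[3] i4,i5  blt/sub  -- dual
[4] i6,i7  mulh/add  -- dual
[5] i8  mulh  -- no-port MUL/MEM
[6] i9,i10  ld/add  -- dual
[7] i11  mulh  -- WAW r0
[8] i12  sll  -- tail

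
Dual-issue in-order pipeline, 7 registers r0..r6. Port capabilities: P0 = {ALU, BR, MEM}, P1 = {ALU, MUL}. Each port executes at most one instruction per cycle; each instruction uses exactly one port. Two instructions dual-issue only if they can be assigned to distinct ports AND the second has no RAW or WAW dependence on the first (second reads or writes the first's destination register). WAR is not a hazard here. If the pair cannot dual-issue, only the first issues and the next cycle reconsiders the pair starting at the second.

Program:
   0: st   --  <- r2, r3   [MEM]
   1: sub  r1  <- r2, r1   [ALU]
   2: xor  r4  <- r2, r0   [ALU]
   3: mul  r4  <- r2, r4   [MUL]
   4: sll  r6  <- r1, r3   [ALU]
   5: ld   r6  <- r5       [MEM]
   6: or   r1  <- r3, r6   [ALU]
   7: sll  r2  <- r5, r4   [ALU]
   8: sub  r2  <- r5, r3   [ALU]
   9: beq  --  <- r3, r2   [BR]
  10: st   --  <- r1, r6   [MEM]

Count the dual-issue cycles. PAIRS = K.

0. st.MEM+sub.ALU @i0&i1  | 2-wide
1. xor.ALU @i2  | RAW+WAW r4
2. mul.MUL+sll.ALU @i3&i4  | 2-wide
3. ld.MEM @i5  | RAW r6
4. or.ALU+sll.ALU @i6&i7  | 2-wide
5. sub.ALU @i8  | RAW r2
6. beq.BR @i9  | no-port BR/MEM
7. st.MEM @i10  | tail

PAIRS = 3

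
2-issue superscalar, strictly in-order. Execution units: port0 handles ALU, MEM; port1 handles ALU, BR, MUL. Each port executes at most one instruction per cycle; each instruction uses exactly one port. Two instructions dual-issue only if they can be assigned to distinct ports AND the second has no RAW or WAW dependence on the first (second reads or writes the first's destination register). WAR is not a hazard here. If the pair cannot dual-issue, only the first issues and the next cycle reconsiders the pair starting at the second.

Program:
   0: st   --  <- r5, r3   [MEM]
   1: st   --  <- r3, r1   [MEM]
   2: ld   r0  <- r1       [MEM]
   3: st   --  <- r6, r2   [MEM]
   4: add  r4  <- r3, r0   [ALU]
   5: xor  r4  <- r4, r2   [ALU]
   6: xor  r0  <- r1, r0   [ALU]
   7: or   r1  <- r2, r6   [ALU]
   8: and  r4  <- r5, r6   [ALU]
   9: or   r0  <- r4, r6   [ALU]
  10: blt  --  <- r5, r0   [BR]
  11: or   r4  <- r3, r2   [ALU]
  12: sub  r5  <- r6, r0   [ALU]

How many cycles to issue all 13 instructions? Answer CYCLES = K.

CYCLES = 9

c0: i0 st  no-port MEM/MEM
c1: i1 st  no-port MEM/MEM
c2: i2 ld  no-port MEM/MEM
c3: i3+i4 st add  dual
c4: i5+i6 xor xor  dual
c5: i7+i8 or and  dual
c6: i9 or  RAW r0
c7: i10+i11 blt or  dual
c8: i12 sub  tail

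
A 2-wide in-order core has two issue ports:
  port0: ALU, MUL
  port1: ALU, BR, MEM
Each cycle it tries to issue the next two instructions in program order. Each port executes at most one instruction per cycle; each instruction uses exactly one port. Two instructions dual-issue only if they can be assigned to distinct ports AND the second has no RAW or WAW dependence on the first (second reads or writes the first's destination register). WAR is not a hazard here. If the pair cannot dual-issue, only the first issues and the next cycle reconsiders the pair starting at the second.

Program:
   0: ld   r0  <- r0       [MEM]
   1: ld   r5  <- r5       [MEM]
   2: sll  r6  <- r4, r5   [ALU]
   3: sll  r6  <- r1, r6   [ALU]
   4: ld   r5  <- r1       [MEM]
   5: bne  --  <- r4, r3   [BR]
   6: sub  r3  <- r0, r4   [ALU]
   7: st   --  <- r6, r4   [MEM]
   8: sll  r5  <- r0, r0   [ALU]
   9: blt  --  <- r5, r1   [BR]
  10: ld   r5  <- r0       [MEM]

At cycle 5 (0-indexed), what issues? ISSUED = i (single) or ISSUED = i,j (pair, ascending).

ISSUED = 7,8

0. ld.MEM @i0  | no-port MEM/MEM
1. ld.MEM @i1  | RAW r5
2. sll.ALU @i2  | RAW+WAW r6
3. sll.ALU/ld.MEM @i3/i4  | dual
4. bne.BR/sub.ALU @i5/i6  | dual
5. st.MEM/sll.ALU @i7/i8  | dual
6. blt.BR @i9  | no-port BR/MEM
7. ld.MEM @i10  | tail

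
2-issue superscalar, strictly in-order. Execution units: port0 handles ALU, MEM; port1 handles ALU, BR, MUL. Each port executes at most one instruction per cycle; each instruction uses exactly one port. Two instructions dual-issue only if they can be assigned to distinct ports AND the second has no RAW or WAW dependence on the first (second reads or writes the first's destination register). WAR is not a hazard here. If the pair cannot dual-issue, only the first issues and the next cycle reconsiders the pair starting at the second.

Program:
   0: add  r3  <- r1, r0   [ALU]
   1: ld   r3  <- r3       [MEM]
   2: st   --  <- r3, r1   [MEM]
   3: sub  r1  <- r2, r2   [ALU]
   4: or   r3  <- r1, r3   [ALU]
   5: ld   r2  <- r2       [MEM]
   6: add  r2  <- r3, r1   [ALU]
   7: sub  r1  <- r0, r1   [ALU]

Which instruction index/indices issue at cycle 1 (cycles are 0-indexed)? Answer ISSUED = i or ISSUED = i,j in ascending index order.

ISSUED = 1

c0: i0 add.ALU  RAW+WAW r3
c1: i1 ld.MEM  no-port MEM/MEM
c2: i2/i3 st.MEM;sub.ALU  dual
c3: i4/i5 or.ALU;ld.MEM  dual
c4: i6/i7 add.ALU;sub.ALU  dual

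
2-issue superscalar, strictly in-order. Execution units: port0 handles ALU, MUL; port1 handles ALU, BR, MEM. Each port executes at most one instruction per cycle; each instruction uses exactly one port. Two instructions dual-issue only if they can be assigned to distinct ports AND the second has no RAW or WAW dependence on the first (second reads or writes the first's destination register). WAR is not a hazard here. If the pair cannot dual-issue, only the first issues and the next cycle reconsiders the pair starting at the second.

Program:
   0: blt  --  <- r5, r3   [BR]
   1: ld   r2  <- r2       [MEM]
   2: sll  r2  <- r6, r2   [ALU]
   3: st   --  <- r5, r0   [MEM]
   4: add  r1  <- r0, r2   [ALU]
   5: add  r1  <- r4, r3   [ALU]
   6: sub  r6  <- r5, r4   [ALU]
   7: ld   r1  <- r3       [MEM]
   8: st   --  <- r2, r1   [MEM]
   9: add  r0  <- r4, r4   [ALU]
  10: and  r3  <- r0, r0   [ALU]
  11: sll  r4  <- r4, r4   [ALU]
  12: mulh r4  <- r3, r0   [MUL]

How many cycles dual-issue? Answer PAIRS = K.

#0 head=0: blt i0 no-port BR/MEM
#1 head=1: ld i1 RAW+WAW r2
#2 head=2: sll/st i2&i3 2-wide
#3 head=4: add i4 WAW r1
#4 head=5: add/sub i5&i6 2-wide
#5 head=7: ld i7 no-port MEM/MEM
#6 head=8: st/add i8&i9 2-wide
#7 head=10: and/sll i10&i11 2-wide
#8 head=12: mulh i12 tail

PAIRS = 4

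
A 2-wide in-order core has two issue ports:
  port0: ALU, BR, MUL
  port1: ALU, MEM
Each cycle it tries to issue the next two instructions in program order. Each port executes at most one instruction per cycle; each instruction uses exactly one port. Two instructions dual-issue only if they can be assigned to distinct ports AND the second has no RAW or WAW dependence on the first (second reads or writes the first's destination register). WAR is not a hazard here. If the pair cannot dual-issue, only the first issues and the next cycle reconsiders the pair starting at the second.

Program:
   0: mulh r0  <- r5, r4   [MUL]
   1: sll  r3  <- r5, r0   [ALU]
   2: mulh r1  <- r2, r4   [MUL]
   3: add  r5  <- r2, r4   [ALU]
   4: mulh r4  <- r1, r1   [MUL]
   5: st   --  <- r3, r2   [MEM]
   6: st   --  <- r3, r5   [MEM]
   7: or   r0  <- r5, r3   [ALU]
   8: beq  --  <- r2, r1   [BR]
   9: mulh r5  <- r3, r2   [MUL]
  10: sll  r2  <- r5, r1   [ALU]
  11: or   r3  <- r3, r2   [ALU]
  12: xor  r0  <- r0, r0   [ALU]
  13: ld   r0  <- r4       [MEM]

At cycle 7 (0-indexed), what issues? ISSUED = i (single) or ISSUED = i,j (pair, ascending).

  cy0 -> i0 (mulh) RAW r0
  cy1 -> i1,i2 (sll;mulh) 2-wide
  cy2 -> i3,i4 (add;mulh) 2-wide
  cy3 -> i5 (st) no-port MEM/MEM
  cy4 -> i6,i7 (st;or) 2-wide
  cy5 -> i8 (beq) no-port BR/MUL
  cy6 -> i9 (mulh) RAW r5
  cy7 -> i10 (sll) RAW r2
  cy8 -> i11,i12 (or;xor) 2-wide
  cy9 -> i13 (ld) tail

ISSUED = 10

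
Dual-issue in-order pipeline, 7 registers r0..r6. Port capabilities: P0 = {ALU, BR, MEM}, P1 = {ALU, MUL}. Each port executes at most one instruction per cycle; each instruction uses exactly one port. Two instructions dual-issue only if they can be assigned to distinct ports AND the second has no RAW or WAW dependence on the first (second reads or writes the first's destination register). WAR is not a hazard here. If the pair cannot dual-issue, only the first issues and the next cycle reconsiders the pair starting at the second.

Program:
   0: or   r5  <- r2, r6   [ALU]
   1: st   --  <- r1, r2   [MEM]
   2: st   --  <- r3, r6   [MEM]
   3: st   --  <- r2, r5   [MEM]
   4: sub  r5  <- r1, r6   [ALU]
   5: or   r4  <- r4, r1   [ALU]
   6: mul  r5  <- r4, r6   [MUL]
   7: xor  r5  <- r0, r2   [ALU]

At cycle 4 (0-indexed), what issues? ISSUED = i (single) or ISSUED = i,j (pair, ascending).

ISSUED = 6

[0] i0&i1  or.ALU;st.MEM  -- 2-wide
[1] i2  st.MEM  -- no-port MEM/MEM
[2] i3&i4  st.MEM;sub.ALU  -- 2-wide
[3] i5  or.ALU  -- RAW r4
[4] i6  mul.MUL  -- WAW r5
[5] i7  xor.ALU  -- tail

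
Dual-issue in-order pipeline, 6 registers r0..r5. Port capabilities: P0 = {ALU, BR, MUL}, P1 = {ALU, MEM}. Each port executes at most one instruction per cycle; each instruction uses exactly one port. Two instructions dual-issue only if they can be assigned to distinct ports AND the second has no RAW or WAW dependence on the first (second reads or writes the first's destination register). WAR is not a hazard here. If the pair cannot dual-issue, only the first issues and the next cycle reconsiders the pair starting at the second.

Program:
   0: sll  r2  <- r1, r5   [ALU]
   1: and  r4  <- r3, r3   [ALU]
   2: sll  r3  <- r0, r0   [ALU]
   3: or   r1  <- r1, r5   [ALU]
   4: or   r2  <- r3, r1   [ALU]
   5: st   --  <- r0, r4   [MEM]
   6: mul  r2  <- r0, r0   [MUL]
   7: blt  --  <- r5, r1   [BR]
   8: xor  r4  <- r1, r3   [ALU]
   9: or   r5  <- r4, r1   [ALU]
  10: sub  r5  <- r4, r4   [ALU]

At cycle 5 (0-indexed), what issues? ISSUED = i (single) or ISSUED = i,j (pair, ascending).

ISSUED = 9

0. sll.ALU and.ALU @i0&i1  | pair
1. sll.ALU or.ALU @i2&i3  | pair
2. or.ALU st.MEM @i4&i5  | pair
3. mul.MUL @i6  | no-port MUL/BR
4. blt.BR xor.ALU @i7&i8  | pair
5. or.ALU @i9  | WAW r5
6. sub.ALU @i10  | tail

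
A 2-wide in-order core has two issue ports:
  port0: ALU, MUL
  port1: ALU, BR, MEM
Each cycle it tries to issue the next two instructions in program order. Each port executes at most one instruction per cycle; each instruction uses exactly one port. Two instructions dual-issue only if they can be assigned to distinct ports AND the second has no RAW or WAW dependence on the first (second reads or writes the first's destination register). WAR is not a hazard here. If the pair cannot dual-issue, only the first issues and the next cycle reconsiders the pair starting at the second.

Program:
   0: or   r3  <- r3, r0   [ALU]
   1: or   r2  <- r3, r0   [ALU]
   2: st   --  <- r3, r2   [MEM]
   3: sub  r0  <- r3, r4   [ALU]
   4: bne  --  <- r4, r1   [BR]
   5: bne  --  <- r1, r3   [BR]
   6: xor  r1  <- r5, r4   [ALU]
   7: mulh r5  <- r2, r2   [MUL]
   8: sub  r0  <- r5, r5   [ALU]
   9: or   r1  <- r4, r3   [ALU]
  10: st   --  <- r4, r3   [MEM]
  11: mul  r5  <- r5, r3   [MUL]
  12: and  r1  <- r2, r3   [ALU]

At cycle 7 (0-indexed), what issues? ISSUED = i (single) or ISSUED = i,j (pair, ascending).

c0: i0 or.ALU  RAW r3
c1: i1 or.ALU  RAW r2
c2: i2+i3 st.MEM/sub.ALU  dual
c3: i4 bne.BR  no-port BR/BR
c4: i5+i6 bne.BR/xor.ALU  dual
c5: i7 mulh.MUL  RAW r5
c6: i8+i9 sub.ALU/or.ALU  dual
c7: i10+i11 st.MEM/mul.MUL  dual
c8: i12 and.ALU  tail

ISSUED = 10,11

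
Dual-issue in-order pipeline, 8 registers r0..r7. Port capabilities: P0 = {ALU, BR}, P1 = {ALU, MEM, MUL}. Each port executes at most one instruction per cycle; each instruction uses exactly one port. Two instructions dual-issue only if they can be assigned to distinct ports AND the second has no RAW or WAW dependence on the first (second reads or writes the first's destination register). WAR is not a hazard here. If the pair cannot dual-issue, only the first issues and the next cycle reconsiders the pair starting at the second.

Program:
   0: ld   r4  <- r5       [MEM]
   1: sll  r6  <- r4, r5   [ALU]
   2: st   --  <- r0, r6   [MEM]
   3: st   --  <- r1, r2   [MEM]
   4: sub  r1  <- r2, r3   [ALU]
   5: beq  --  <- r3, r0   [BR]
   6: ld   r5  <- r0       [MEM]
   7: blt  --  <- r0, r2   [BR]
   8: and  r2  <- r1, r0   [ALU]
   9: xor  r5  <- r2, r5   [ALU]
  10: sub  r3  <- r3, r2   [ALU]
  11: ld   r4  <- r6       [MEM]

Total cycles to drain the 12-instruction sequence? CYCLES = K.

CYCLES = 8

[0] i0  ld.MEM  -- RAW r4
[1] i1  sll.ALU  -- RAW r6
[2] i2  st.MEM  -- no-port MEM/MEM
[3] i3,i4  st.MEM+sub.ALU  -- 2-wide
[4] i5,i6  beq.BR+ld.MEM  -- 2-wide
[5] i7,i8  blt.BR+and.ALU  -- 2-wide
[6] i9,i10  xor.ALU+sub.ALU  -- 2-wide
[7] i11  ld.MEM  -- tail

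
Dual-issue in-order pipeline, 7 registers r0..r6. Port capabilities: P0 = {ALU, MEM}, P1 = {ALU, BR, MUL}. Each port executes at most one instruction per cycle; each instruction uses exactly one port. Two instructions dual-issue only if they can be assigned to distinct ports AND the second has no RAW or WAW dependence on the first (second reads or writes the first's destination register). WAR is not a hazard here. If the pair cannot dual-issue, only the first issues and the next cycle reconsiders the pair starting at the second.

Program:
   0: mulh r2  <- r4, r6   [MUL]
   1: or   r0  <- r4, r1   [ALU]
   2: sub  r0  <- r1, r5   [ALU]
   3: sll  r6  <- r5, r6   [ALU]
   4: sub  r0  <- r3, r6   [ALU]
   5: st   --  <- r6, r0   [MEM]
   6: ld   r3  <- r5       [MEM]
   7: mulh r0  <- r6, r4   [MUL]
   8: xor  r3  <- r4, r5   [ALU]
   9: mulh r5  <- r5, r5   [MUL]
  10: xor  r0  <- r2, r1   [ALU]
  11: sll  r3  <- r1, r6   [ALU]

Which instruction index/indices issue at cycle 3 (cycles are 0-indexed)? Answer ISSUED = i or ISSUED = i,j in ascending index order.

c0: i0,i1 mulh.MUL+or.ALU  dual
c1: i2,i3 sub.ALU+sll.ALU  dual
c2: i4 sub.ALU  RAW r0
c3: i5 st.MEM  no-port MEM/MEM
c4: i6,i7 ld.MEM+mulh.MUL  dual
c5: i8,i9 xor.ALU+mulh.MUL  dual
c6: i10,i11 xor.ALU+sll.ALU  dual

ISSUED = 5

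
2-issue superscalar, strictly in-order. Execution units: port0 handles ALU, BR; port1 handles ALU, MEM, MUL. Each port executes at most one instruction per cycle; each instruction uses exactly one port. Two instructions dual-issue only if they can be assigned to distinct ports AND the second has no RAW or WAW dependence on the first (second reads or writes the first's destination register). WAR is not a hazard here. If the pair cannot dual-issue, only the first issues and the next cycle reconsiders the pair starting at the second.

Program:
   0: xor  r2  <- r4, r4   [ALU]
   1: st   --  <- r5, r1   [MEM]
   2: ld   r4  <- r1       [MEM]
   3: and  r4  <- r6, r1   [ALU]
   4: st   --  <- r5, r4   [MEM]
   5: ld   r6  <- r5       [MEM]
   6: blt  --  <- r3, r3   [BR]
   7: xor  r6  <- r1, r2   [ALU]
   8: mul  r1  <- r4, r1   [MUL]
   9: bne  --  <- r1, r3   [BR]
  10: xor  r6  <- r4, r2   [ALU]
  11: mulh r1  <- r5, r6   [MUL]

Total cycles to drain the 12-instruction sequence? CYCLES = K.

c0: i0/i1 xor st  2-wide
c1: i2 ld  WAW r4
c2: i3 and  RAW r4
c3: i4 st  no-port MEM/MEM
c4: i5/i6 ld blt  2-wide
c5: i7/i8 xor mul  2-wide
c6: i9/i10 bne xor  2-wide
c7: i11 mulh  tail

CYCLES = 8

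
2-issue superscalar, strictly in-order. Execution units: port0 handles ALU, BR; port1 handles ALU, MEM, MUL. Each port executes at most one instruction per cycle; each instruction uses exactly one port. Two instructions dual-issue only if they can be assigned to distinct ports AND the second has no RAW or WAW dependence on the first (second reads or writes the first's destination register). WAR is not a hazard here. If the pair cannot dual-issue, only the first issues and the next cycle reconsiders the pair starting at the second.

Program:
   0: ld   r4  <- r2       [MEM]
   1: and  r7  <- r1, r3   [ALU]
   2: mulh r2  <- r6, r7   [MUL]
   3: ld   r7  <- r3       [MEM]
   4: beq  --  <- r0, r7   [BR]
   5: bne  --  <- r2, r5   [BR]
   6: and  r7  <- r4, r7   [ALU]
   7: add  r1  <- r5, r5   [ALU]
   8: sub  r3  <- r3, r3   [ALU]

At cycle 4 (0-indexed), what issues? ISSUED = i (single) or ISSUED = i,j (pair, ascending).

ISSUED = 5,6

t=0 i0,i1:ld.MEM+and.ALU ; 2-wide
t=1 i2:mulh.MUL ; no-port MUL/MEM
t=2 i3:ld.MEM ; RAW r7
t=3 i4:beq.BR ; no-port BR/BR
t=4 i5,i6:bne.BR+and.ALU ; 2-wide
t=5 i7,i8:add.ALU+sub.ALU ; 2-wide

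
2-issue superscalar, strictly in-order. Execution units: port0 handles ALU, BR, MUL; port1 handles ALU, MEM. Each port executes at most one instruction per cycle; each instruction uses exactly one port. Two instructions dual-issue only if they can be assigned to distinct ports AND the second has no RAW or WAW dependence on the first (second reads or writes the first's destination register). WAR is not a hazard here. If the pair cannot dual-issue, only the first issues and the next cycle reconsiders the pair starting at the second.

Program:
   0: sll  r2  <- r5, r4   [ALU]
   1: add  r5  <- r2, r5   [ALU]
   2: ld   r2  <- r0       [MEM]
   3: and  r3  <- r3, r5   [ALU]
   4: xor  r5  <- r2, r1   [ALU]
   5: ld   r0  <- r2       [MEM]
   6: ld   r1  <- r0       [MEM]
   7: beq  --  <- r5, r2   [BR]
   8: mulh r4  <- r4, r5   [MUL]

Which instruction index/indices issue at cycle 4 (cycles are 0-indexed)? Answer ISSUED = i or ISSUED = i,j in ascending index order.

#0 head=0: sll i0 RAW r2
#1 head=1: add;ld i1,i2 dual
#2 head=3: and;xor i3,i4 dual
#3 head=5: ld i5 no-port MEM/MEM
#4 head=6: ld;beq i6,i7 dual
#5 head=8: mulh i8 tail

ISSUED = 6,7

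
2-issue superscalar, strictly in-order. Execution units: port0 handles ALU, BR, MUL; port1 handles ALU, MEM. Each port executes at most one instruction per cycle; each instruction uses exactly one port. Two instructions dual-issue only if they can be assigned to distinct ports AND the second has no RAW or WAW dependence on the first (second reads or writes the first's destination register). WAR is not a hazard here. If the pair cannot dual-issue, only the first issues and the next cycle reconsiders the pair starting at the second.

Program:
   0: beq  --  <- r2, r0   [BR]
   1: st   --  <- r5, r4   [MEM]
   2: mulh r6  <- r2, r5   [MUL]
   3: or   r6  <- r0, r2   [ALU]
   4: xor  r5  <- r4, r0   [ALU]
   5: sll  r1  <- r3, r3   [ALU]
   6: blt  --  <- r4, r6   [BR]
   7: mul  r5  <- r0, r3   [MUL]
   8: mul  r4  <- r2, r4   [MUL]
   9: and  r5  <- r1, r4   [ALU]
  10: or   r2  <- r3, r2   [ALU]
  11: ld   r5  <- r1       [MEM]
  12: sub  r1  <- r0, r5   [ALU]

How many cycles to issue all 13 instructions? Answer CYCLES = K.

CYCLES = 9

t=0 i0,i1:beq.BR+st.MEM ; pair
t=1 i2:mulh.MUL ; WAW r6
t=2 i3,i4:or.ALU+xor.ALU ; pair
t=3 i5,i6:sll.ALU+blt.BR ; pair
t=4 i7:mul.MUL ; no-port MUL/MUL
t=5 i8:mul.MUL ; RAW r4
t=6 i9,i10:and.ALU+or.ALU ; pair
t=7 i11:ld.MEM ; RAW r5
t=8 i12:sub.ALU ; tail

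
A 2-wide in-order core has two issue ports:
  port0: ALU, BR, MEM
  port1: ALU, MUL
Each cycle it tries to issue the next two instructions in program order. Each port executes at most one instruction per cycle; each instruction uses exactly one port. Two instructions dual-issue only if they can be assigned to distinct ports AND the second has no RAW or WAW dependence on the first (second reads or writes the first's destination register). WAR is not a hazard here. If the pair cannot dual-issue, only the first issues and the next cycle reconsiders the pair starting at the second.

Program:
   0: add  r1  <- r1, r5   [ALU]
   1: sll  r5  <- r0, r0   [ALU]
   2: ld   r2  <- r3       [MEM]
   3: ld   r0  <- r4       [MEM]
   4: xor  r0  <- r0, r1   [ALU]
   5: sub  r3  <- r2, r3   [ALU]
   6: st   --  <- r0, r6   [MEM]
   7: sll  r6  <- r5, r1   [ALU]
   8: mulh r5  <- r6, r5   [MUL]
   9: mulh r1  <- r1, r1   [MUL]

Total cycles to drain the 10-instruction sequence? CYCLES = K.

CYCLES = 7

t=0 i0/i1:add.ALU/sll.ALU ; 2-wide
t=1 i2:ld.MEM ; no-port MEM/MEM
t=2 i3:ld.MEM ; RAW+WAW r0
t=3 i4/i5:xor.ALU/sub.ALU ; 2-wide
t=4 i6/i7:st.MEM/sll.ALU ; 2-wide
t=5 i8:mulh.MUL ; no-port MUL/MUL
t=6 i9:mulh.MUL ; tail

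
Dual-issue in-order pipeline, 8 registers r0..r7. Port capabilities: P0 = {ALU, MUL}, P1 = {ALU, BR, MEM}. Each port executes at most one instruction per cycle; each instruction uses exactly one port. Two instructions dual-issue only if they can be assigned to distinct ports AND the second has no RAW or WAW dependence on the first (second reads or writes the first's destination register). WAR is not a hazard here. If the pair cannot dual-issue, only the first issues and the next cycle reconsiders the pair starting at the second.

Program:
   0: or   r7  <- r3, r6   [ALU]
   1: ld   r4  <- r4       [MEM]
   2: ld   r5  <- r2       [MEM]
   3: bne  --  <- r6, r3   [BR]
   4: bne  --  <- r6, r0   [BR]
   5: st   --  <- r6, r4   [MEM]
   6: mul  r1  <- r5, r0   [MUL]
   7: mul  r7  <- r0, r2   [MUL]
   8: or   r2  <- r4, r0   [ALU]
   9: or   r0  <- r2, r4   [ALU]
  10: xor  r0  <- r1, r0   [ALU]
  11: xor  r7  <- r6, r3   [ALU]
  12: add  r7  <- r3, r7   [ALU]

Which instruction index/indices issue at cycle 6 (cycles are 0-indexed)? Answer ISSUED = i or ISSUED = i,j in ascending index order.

#0 head=0: or.ALU+ld.MEM i0&i1 dual
#1 head=2: ld.MEM i2 no-port MEM/BR
#2 head=3: bne.BR i3 no-port BR/BR
#3 head=4: bne.BR i4 no-port BR/MEM
#4 head=5: st.MEM+mul.MUL i5&i6 dual
#5 head=7: mul.MUL+or.ALU i7&i8 dual
#6 head=9: or.ALU i9 RAW+WAW r0
#7 head=10: xor.ALU+xor.ALU i10&i11 dual
#8 head=12: add.ALU i12 tail

ISSUED = 9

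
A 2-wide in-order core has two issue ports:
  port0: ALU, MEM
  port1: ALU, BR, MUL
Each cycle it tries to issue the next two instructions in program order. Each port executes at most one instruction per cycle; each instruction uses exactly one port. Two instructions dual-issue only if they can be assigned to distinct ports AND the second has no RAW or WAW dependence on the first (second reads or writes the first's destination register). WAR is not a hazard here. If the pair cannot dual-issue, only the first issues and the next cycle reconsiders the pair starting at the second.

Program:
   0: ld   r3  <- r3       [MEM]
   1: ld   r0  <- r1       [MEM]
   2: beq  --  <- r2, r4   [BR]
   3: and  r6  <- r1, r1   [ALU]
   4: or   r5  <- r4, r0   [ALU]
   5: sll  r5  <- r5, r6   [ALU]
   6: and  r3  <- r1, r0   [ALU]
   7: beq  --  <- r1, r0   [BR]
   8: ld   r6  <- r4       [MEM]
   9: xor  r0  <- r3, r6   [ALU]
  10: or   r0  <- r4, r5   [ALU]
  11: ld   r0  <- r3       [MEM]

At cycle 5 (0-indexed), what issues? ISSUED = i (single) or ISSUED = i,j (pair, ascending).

ISSUED = 9

#0 head=0: ld.MEM i0 no-port MEM/MEM
#1 head=1: ld.MEM beq.BR i1&i2 dual
#2 head=3: and.ALU or.ALU i3&i4 dual
#3 head=5: sll.ALU and.ALU i5&i6 dual
#4 head=7: beq.BR ld.MEM i7&i8 dual
#5 head=9: xor.ALU i9 WAW r0
#6 head=10: or.ALU i10 WAW r0
#7 head=11: ld.MEM i11 tail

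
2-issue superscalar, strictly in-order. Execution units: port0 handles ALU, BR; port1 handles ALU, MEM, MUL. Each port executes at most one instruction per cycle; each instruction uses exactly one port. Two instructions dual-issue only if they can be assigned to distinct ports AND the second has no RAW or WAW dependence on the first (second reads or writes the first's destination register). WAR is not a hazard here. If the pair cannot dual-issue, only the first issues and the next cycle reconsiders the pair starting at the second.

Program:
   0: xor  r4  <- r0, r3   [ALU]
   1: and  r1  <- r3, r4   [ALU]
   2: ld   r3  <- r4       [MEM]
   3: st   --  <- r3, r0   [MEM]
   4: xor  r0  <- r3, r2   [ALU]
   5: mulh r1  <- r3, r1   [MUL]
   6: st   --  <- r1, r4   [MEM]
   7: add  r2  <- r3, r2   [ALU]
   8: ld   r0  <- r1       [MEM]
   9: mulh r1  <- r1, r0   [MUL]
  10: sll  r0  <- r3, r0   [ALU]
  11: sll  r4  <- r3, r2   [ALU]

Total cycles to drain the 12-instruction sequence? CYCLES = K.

CYCLES = 8

c0: i0 xor  RAW r4
c1: i1+i2 and ld  dual
c2: i3+i4 st xor  dual
c3: i5 mulh  no-port MUL/MEM
c4: i6+i7 st add  dual
c5: i8 ld  no-port MEM/MUL
c6: i9+i10 mulh sll  dual
c7: i11 sll  tail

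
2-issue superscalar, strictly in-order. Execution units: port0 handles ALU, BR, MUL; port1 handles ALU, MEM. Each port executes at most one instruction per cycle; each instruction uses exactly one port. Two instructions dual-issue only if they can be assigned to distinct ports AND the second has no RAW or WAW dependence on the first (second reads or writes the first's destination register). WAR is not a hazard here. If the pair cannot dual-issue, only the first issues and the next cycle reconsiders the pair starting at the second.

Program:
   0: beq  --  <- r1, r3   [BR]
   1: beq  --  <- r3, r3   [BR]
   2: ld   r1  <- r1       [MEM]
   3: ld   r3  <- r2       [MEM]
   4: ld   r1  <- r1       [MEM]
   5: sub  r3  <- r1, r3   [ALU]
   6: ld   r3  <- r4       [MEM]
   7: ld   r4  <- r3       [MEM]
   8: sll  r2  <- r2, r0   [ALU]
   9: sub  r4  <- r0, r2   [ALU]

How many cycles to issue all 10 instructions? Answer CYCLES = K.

CYCLES = 8

[0] i0  beq.BR  -- no-port BR/BR
[1] i1&i2  beq.BR+ld.MEM  -- 2-wide
[2] i3  ld.MEM  -- no-port MEM/MEM
[3] i4  ld.MEM  -- RAW r1
[4] i5  sub.ALU  -- WAW r3
[5] i6  ld.MEM  -- no-port MEM/MEM
[6] i7&i8  ld.MEM+sll.ALU  -- 2-wide
[7] i9  sub.ALU  -- tail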